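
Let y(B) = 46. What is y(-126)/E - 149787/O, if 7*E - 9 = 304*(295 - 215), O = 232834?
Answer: -3569195375/5664618386 ≈ -0.63009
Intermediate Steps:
E = 24329/7 (E = 9/7 + (304*(295 - 215))/7 = 9/7 + (304*80)/7 = 9/7 + (1/7)*24320 = 9/7 + 24320/7 = 24329/7 ≈ 3475.6)
y(-126)/E - 149787/O = 46/(24329/7) - 149787/232834 = 46*(7/24329) - 149787*1/232834 = 322/24329 - 149787/232834 = -3569195375/5664618386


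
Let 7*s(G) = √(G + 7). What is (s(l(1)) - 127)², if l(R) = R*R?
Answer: 790329/49 - 508*√2/7 ≈ 16027.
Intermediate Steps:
l(R) = R²
s(G) = √(7 + G)/7 (s(G) = √(G + 7)/7 = √(7 + G)/7)
(s(l(1)) - 127)² = (√(7 + 1²)/7 - 127)² = (√(7 + 1)/7 - 127)² = (√8/7 - 127)² = ((2*√2)/7 - 127)² = (2*√2/7 - 127)² = (-127 + 2*√2/7)²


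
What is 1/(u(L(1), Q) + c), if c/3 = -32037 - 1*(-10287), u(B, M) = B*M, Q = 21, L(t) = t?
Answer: -1/65229 ≈ -1.5331e-5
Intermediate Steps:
c = -65250 (c = 3*(-32037 - 1*(-10287)) = 3*(-32037 + 10287) = 3*(-21750) = -65250)
1/(u(L(1), Q) + c) = 1/(1*21 - 65250) = 1/(21 - 65250) = 1/(-65229) = -1/65229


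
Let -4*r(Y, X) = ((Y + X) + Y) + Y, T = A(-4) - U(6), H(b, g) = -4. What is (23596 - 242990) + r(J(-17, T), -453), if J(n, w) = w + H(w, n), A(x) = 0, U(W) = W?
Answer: -877093/4 ≈ -2.1927e+5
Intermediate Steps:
T = -6 (T = 0 - 1*6 = 0 - 6 = -6)
J(n, w) = -4 + w (J(n, w) = w - 4 = -4 + w)
r(Y, X) = -3*Y/4 - X/4 (r(Y, X) = -(((Y + X) + Y) + Y)/4 = -(((X + Y) + Y) + Y)/4 = -((X + 2*Y) + Y)/4 = -(X + 3*Y)/4 = -3*Y/4 - X/4)
(23596 - 242990) + r(J(-17, T), -453) = (23596 - 242990) + (-3*(-4 - 6)/4 - ¼*(-453)) = -219394 + (-¾*(-10) + 453/4) = -219394 + (15/2 + 453/4) = -219394 + 483/4 = -877093/4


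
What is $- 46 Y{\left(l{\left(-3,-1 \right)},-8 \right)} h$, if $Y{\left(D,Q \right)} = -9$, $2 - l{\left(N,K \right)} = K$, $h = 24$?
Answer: $9936$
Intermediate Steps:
$l{\left(N,K \right)} = 2 - K$
$- 46 Y{\left(l{\left(-3,-1 \right)},-8 \right)} h = \left(-46\right) \left(-9\right) 24 = 414 \cdot 24 = 9936$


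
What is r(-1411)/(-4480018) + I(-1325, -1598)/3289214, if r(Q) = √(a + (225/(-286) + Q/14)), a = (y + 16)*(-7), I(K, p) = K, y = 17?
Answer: -1325/3289214 - I*√333237905/4484498018 ≈ -0.00040283 - 4.0706e-6*I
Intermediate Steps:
a = -231 (a = (17 + 16)*(-7) = 33*(-7) = -231)
r(Q) = √(-66291/286 + Q/14) (r(Q) = √(-231 + (225/(-286) + Q/14)) = √(-231 + (225*(-1/286) + Q*(1/14))) = √(-231 + (-225/286 + Q/14)) = √(-66291/286 + Q/14))
r(-1411)/(-4480018) + I(-1325, -1598)/3289214 = (√(-929002074 + 286286*(-1411))/2002)/(-4480018) - 1325/3289214 = (√(-929002074 - 403949546)/2002)*(-1/4480018) - 1325*1/3289214 = (√(-1332951620)/2002)*(-1/4480018) - 1325/3289214 = ((2*I*√333237905)/2002)*(-1/4480018) - 1325/3289214 = (I*√333237905/1001)*(-1/4480018) - 1325/3289214 = -I*√333237905/4484498018 - 1325/3289214 = -1325/3289214 - I*√333237905/4484498018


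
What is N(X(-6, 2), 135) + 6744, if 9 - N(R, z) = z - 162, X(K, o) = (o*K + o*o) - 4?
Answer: 6780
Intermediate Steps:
X(K, o) = -4 + o² + K*o (X(K, o) = (K*o + o²) - 4 = (o² + K*o) - 4 = -4 + o² + K*o)
N(R, z) = 171 - z (N(R, z) = 9 - (z - 162) = 9 - (-162 + z) = 9 + (162 - z) = 171 - z)
N(X(-6, 2), 135) + 6744 = (171 - 1*135) + 6744 = (171 - 135) + 6744 = 36 + 6744 = 6780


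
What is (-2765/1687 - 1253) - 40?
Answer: -312008/241 ≈ -1294.6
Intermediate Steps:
(-2765/1687 - 1253) - 40 = (-2765*1/1687 - 1253) - 40 = (-395/241 - 1253) - 40 = -302368/241 - 40 = -312008/241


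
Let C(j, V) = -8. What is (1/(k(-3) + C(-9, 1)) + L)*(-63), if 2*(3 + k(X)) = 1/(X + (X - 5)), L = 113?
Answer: -192059/27 ≈ -7113.3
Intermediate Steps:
k(X) = -3 + 1/(2*(-5 + 2*X)) (k(X) = -3 + 1/(2*(X + (X - 5))) = -3 + 1/(2*(X + (-5 + X))) = -3 + 1/(2*(-5 + 2*X)))
(1/(k(-3) + C(-9, 1)) + L)*(-63) = (1/((31 - 12*(-3))/(2*(-5 + 2*(-3))) - 8) + 113)*(-63) = (1/((31 + 36)/(2*(-5 - 6)) - 8) + 113)*(-63) = (1/((½)*67/(-11) - 8) + 113)*(-63) = (1/((½)*(-1/11)*67 - 8) + 113)*(-63) = (1/(-67/22 - 8) + 113)*(-63) = (1/(-243/22) + 113)*(-63) = (-22/243 + 113)*(-63) = (27437/243)*(-63) = -192059/27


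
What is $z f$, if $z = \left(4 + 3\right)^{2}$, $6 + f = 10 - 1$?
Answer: $147$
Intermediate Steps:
$f = 3$ ($f = -6 + \left(10 - 1\right) = -6 + 9 = 3$)
$z = 49$ ($z = 7^{2} = 49$)
$z f = 49 \cdot 3 = 147$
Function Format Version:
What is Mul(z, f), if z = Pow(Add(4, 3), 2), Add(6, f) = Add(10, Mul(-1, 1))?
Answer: 147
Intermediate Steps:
f = 3 (f = Add(-6, Add(10, Mul(-1, 1))) = Add(-6, Add(10, -1)) = Add(-6, 9) = 3)
z = 49 (z = Pow(7, 2) = 49)
Mul(z, f) = Mul(49, 3) = 147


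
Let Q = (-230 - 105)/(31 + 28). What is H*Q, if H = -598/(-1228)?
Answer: -100165/36226 ≈ -2.7650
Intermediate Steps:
Q = -335/59 ≈ -5.6780
H = 299/614 (H = -598*(-1/1228) = 299/614 ≈ 0.48697)
H*Q = (299/614)*(-335/59) = -100165/36226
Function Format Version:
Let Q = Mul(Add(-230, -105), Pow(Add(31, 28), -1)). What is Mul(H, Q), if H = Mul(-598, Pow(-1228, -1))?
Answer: Rational(-100165, 36226) ≈ -2.7650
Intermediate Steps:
Q = Rational(-335, 59) (Q = Mul(-335, Pow(59, -1)) = Mul(-335, Rational(1, 59)) = Rational(-335, 59) ≈ -5.6780)
H = Rational(299, 614) (H = Mul(-598, Rational(-1, 1228)) = Rational(299, 614) ≈ 0.48697)
Mul(H, Q) = Mul(Rational(299, 614), Rational(-335, 59)) = Rational(-100165, 36226)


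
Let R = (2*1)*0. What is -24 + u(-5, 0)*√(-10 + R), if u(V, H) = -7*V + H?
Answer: -24 + 35*I*√10 ≈ -24.0 + 110.68*I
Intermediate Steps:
u(V, H) = H - 7*V
R = 0 (R = 2*0 = 0)
-24 + u(-5, 0)*√(-10 + R) = -24 + (0 - 7*(-5))*√(-10 + 0) = -24 + (0 + 35)*√(-10) = -24 + 35*(I*√10) = -24 + 35*I*√10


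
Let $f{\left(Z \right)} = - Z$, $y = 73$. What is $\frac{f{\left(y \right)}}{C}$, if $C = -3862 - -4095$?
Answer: $- \frac{73}{233} \approx -0.3133$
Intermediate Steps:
$C = 233$ ($C = -3862 + 4095 = 233$)
$\frac{f{\left(y \right)}}{C} = \frac{\left(-1\right) 73}{233} = \left(-73\right) \frac{1}{233} = - \frac{73}{233}$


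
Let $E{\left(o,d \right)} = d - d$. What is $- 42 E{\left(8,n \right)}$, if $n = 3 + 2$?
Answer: $0$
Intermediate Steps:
$n = 5$
$E{\left(o,d \right)} = 0$
$- 42 E{\left(8,n \right)} = \left(-42\right) 0 = 0$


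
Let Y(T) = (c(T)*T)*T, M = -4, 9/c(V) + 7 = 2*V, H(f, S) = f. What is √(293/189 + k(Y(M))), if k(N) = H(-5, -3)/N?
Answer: √131523/252 ≈ 1.4391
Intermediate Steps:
c(V) = 9/(-7 + 2*V)
Y(T) = 9*T²/(-7 + 2*T) (Y(T) = ((9/(-7 + 2*T))*T)*T = (9*T/(-7 + 2*T))*T = 9*T²/(-7 + 2*T))
k(N) = -5/N
√(293/189 + k(Y(M))) = √(293/189 - 5/(9*(-4)²/(-7 + 2*(-4)))) = √(293*(1/189) - 5/(9*16/(-7 - 8))) = √(293/189 - 5/(9*16/(-15))) = √(293/189 - 5/(9*16*(-1/15))) = √(293/189 - 5/(-48/5)) = √(293/189 - 5*(-5/48)) = √(293/189 + 25/48) = √(6263/3024) = √131523/252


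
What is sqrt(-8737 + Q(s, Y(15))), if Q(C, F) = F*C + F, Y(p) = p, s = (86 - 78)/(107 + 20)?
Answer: I*sqrt(140661898)/127 ≈ 93.387*I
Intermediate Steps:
s = 8/127 ≈ 0.062992
Q(C, F) = F + C*F (Q(C, F) = C*F + F = F + C*F)
sqrt(-8737 + Q(s, Y(15))) = sqrt(-8737 + 15*(1 + 8/127)) = sqrt(-8737 + 15*(135/127)) = sqrt(-8737 + 2025/127) = sqrt(-1107574/127) = I*sqrt(140661898)/127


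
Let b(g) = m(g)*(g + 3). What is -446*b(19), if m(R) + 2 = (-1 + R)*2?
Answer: -333608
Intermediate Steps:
m(R) = -4 + 2*R (m(R) = -2 + (-1 + R)*2 = -2 + (-2 + 2*R) = -4 + 2*R)
b(g) = (-4 + 2*g)*(3 + g) (b(g) = (-4 + 2*g)*(g + 3) = (-4 + 2*g)*(3 + g))
-446*b(19) = -892*(-2 + 19)*(3 + 19) = -892*17*22 = -446*748 = -333608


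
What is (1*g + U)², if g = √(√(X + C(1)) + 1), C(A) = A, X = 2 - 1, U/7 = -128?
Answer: (896 - √(1 + √2))² ≈ 8.0003e+5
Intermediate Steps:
U = -896 (U = 7*(-128) = -896)
X = 1
g = √(1 + √2) (g = √(√(1 + 1) + 1) = √(√2 + 1) = √(1 + √2) ≈ 1.5538)
(1*g + U)² = (1*√(1 + √2) - 896)² = (√(1 + √2) - 896)² = (-896 + √(1 + √2))²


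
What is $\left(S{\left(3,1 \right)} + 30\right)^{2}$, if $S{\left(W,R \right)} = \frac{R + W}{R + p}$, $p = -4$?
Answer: $\frac{7396}{9} \approx 821.78$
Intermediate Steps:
$S{\left(W,R \right)} = \frac{R + W}{-4 + R}$ ($S{\left(W,R \right)} = \frac{R + W}{R - 4} = \frac{R + W}{-4 + R}$)
$\left(S{\left(3,1 \right)} + 30\right)^{2} = \left(\frac{1 + 3}{-4 + 1} + 30\right)^{2} = \left(\frac{1}{-3} \cdot 4 + 30\right)^{2} = \left(\left(- \frac{1}{3}\right) 4 + 30\right)^{2} = \left(- \frac{4}{3} + 30\right)^{2} = \left(\frac{86}{3}\right)^{2} = \frac{7396}{9}$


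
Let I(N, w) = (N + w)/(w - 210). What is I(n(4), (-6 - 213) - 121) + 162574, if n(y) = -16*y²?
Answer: 44708148/275 ≈ 1.6258e+5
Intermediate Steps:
I(N, w) = (N + w)/(-210 + w)
I(n(4), (-6 - 213) - 121) + 162574 = (-16*4² + ((-6 - 213) - 121))/(-210 + ((-6 - 213) - 121)) + 162574 = (-16*16 + (-219 - 121))/(-210 + (-219 - 121)) + 162574 = (-256 - 340)/(-210 - 340) + 162574 = -596/(-550) + 162574 = -1/550*(-596) + 162574 = 298/275 + 162574 = 44708148/275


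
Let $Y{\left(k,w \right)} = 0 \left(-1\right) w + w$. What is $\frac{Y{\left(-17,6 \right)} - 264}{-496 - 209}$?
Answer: $\frac{86}{235} \approx 0.36596$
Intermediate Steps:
$Y{\left(k,w \right)} = w$ ($Y{\left(k,w \right)} = 0 w + w = 0 + w = w$)
$\frac{Y{\left(-17,6 \right)} - 264}{-496 - 209} = \frac{6 - 264}{-496 - 209} = - \frac{258}{-705} = \left(-258\right) \left(- \frac{1}{705}\right) = \frac{86}{235}$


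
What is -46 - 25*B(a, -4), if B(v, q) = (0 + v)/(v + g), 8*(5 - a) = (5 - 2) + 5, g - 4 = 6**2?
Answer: -531/11 ≈ -48.273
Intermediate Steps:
g = 40 (g = 4 + 6**2 = 4 + 36 = 40)
a = 4 (a = 5 - ((5 - 2) + 5)/8 = 5 - (3 + 5)/8 = 5 - 1/8*8 = 5 - 1 = 4)
B(v, q) = v/(40 + v) (B(v, q) = (0 + v)/(v + 40) = v/(40 + v))
-46 - 25*B(a, -4) = -46 - 100/(40 + 4) = -46 - 100/44 = -46 - 25*1/11 = -46 - 25/11 = -531/11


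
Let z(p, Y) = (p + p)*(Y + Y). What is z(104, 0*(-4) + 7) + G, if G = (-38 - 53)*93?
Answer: -5551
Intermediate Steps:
z(p, Y) = 4*Y*p (z(p, Y) = (2*p)*(2*Y) = 4*Y*p)
G = -8463 (G = -91*93 = -8463)
z(104, 0*(-4) + 7) + G = 4*(0*(-4) + 7)*104 - 8463 = 4*(0 + 7)*104 - 8463 = 4*7*104 - 8463 = 2912 - 8463 = -5551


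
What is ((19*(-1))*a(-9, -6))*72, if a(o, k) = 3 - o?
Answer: -16416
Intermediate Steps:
((19*(-1))*a(-9, -6))*72 = ((19*(-1))*(3 - 1*(-9)))*72 = -19*(3 + 9)*72 = -19*12*72 = -228*72 = -16416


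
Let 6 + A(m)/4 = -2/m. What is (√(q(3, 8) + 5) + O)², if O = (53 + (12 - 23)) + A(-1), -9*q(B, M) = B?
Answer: (78 + √42)²/9 ≈ 793.00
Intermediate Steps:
A(m) = -24 - 8/m (A(m) = -24 + 4*(-2/m) = -24 - 8/m)
q(B, M) = -B/9
O = 26 (O = (53 + (12 - 23)) + (-24 - 8/(-1)) = (53 - 11) + (-24 - 8*(-1)) = 42 + (-24 + 8) = 42 - 16 = 26)
(√(q(3, 8) + 5) + O)² = (√(-⅑*3 + 5) + 26)² = (√(-⅓ + 5) + 26)² = (√(14/3) + 26)² = (√42/3 + 26)² = (26 + √42/3)²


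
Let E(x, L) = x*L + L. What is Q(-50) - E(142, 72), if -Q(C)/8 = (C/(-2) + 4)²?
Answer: -17024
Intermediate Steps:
E(x, L) = L + L*x (E(x, L) = L*x + L = L + L*x)
Q(C) = -8*(4 - C/2)² (Q(C) = -8*(C/(-2) + 4)² = -8*(C*(-½) + 4)² = -8*(-C/2 + 4)² = -8*(4 - C/2)²)
Q(-50) - E(142, 72) = -2*(-8 - 50)² - 72*(1 + 142) = -2*(-58)² - 72*143 = -2*3364 - 1*10296 = -6728 - 10296 = -17024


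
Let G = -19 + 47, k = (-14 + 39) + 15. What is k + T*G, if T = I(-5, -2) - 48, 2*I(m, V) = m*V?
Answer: -1164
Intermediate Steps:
k = 40 (k = 25 + 15 = 40)
I(m, V) = V*m/2 (I(m, V) = (m*V)/2 = (V*m)/2 = V*m/2)
T = -43 (T = (½)*(-2)*(-5) - 48 = 5 - 48 = -43)
G = 28
k + T*G = 40 - 43*28 = 40 - 1204 = -1164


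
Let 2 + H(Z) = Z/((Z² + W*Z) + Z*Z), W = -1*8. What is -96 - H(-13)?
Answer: -3195/34 ≈ -93.971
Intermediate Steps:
W = -8
H(Z) = -2 + Z/(-8*Z + 2*Z²) (H(Z) = -2 + Z/((Z² - 8*Z) + Z*Z) = -2 + Z/((Z² - 8*Z) + Z²) = -2 + Z/(-8*Z + 2*Z²))
-96 - H(-13) = -96 - (17 - 4*(-13))/(2*(-4 - 13)) = -96 - (17 + 52)/(2*(-17)) = -96 - (-1)*69/(2*17) = -96 - 1*(-69/34) = -96 + 69/34 = -3195/34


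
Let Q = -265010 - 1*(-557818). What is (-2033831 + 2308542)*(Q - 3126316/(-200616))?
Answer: 4034481019835821/50154 ≈ 8.0442e+10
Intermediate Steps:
Q = 292808 (Q = -265010 + 557818 = 292808)
(-2033831 + 2308542)*(Q - 3126316/(-200616)) = (-2033831 + 2308542)*(292808 - 3126316/(-200616)) = 274711*(292808 - 3126316*(-1/200616)) = 274711*(292808 + 781579/50154) = 274711*(14686274011/50154) = 4034481019835821/50154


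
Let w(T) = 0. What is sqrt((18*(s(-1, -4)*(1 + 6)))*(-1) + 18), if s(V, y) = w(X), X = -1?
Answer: 3*sqrt(2) ≈ 4.2426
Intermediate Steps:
s(V, y) = 0
sqrt((18*(s(-1, -4)*(1 + 6)))*(-1) + 18) = sqrt((18*(0*(1 + 6)))*(-1) + 18) = sqrt((18*(0*7))*(-1) + 18) = sqrt((18*0)*(-1) + 18) = sqrt(0*(-1) + 18) = sqrt(0 + 18) = sqrt(18) = 3*sqrt(2)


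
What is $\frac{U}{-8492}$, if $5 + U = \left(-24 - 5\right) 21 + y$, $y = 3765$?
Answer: $- \frac{3151}{8492} \approx -0.37106$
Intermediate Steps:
$U = 3151$ ($U = -5 + \left(\left(-24 - 5\right) 21 + 3765\right) = -5 + \left(\left(-29\right) 21 + 3765\right) = -5 + \left(-609 + 3765\right) = -5 + 3156 = 3151$)
$\frac{U}{-8492} = \frac{3151}{-8492} = 3151 \left(- \frac{1}{8492}\right) = - \frac{3151}{8492}$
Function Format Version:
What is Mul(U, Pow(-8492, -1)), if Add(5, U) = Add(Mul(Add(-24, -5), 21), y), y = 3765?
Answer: Rational(-3151, 8492) ≈ -0.37106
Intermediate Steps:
U = 3151 (U = Add(-5, Add(Mul(Add(-24, -5), 21), 3765)) = Add(-5, Add(Mul(-29, 21), 3765)) = Add(-5, Add(-609, 3765)) = Add(-5, 3156) = 3151)
Mul(U, Pow(-8492, -1)) = Mul(3151, Pow(-8492, -1)) = Mul(3151, Rational(-1, 8492)) = Rational(-3151, 8492)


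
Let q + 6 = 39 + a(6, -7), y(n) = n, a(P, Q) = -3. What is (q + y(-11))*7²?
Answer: 931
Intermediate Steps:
q = 30 (q = -6 + (39 - 3) = -6 + 36 = 30)
(q + y(-11))*7² = (30 - 11)*7² = 19*49 = 931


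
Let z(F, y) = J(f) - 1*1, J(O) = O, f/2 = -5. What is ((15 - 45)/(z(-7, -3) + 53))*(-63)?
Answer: 45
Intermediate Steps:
f = -10 (f = 2*(-5) = -10)
z(F, y) = -11 (z(F, y) = -10 - 1*1 = -10 - 1 = -11)
((15 - 45)/(z(-7, -3) + 53))*(-63) = ((15 - 45)/(-11 + 53))*(-63) = -30/42*(-63) = -30*1/42*(-63) = -5/7*(-63) = 45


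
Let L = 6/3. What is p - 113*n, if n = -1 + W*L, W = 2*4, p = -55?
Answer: -1750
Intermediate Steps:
L = 2 (L = 6*(⅓) = 2)
W = 8
n = 15 (n = -1 + 8*2 = -1 + 16 = 15)
p - 113*n = -55 - 113*15 = -55 - 1695 = -1750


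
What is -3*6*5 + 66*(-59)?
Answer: -3984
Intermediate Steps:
-3*6*5 + 66*(-59) = -18*5 - 3894 = -90 - 3894 = -3984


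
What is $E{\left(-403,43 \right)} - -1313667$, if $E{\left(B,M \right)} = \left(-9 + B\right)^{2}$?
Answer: $1483411$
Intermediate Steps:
$E{\left(-403,43 \right)} - -1313667 = \left(-9 - 403\right)^{2} - -1313667 = \left(-412\right)^{2} + 1313667 = 169744 + 1313667 = 1483411$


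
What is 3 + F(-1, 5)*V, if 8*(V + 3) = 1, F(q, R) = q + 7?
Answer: -57/4 ≈ -14.250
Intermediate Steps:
F(q, R) = 7 + q
V = -23/8 (V = -3 + (1/8)*1 = -3 + 1/8 = -23/8 ≈ -2.8750)
3 + F(-1, 5)*V = 3 + (7 - 1)*(-23/8) = 3 + 6*(-23/8) = 3 - 69/4 = -57/4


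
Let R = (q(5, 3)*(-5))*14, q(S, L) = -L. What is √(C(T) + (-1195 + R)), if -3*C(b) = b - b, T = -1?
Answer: I*√985 ≈ 31.385*I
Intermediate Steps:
C(b) = 0 (C(b) = -(b - b)/3 = -⅓*0 = 0)
R = 210 (R = (-1*3*(-5))*14 = -3*(-5)*14 = 15*14 = 210)
√(C(T) + (-1195 + R)) = √(0 + (-1195 + 210)) = √(0 - 985) = √(-985) = I*√985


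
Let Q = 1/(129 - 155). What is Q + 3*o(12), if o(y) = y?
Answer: 935/26 ≈ 35.962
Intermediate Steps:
Q = -1/26 (Q = 1/(-26) = -1/26 ≈ -0.038462)
Q + 3*o(12) = -1/26 + 3*12 = -1/26 + 36 = 935/26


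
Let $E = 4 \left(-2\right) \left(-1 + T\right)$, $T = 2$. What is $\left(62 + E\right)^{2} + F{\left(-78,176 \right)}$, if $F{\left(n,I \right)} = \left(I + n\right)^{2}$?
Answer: $12520$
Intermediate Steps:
$E = -8$ ($E = 4 \left(-2\right) \left(-1 + 2\right) = \left(-8\right) 1 = -8$)
$\left(62 + E\right)^{2} + F{\left(-78,176 \right)} = \left(62 - 8\right)^{2} + \left(176 - 78\right)^{2} = 54^{2} + 98^{2} = 2916 + 9604 = 12520$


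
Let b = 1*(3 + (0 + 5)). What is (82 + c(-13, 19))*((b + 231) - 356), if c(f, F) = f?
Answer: -8073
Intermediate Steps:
b = 8 (b = 1*(3 + 5) = 1*8 = 8)
(82 + c(-13, 19))*((b + 231) - 356) = (82 - 13)*((8 + 231) - 356) = 69*(239 - 356) = 69*(-117) = -8073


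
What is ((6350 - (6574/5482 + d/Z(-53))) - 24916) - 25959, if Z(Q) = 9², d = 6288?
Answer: -3300995560/74007 ≈ -44604.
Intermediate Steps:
Z(Q) = 81
((6350 - (6574/5482 + d/Z(-53))) - 24916) - 25959 = ((6350 - (6574/5482 + 6288/81)) - 24916) - 25959 = ((6350 - (6574*(1/5482) + 6288*(1/81))) - 24916) - 25959 = ((6350 - (3287/2741 + 2096/27)) - 24916) - 25959 = ((6350 - 1*5833885/74007) - 24916) - 25959 = ((6350 - 5833885/74007) - 24916) - 25959 = (464110565/74007 - 24916) - 25959 = -1379847847/74007 - 25959 = -3300995560/74007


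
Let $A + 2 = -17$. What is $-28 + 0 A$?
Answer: $-28$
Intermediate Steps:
$A = -19$ ($A = -2 - 17 = -19$)
$-28 + 0 A = -28 + 0 \left(-19\right) = -28 + 0 = -28$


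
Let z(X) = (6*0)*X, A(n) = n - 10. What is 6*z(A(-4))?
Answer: 0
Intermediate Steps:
A(n) = -10 + n
z(X) = 0 (z(X) = 0*X = 0)
6*z(A(-4)) = 6*0 = 0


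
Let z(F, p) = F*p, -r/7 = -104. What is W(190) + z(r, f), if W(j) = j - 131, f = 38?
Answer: 27723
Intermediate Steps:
r = 728 (r = -7*(-104) = 728)
W(j) = -131 + j
W(190) + z(r, f) = (-131 + 190) + 728*38 = 59 + 27664 = 27723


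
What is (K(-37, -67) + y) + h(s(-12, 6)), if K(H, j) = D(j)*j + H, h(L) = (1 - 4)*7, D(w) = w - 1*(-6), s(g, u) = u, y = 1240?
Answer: 5269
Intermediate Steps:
D(w) = 6 + w (D(w) = w + 6 = 6 + w)
h(L) = -21 (h(L) = -3*7 = -21)
K(H, j) = H + j*(6 + j) (K(H, j) = (6 + j)*j + H = j*(6 + j) + H = H + j*(6 + j))
(K(-37, -67) + y) + h(s(-12, 6)) = ((-37 - 67*(6 - 67)) + 1240) - 21 = ((-37 - 67*(-61)) + 1240) - 21 = ((-37 + 4087) + 1240) - 21 = (4050 + 1240) - 21 = 5290 - 21 = 5269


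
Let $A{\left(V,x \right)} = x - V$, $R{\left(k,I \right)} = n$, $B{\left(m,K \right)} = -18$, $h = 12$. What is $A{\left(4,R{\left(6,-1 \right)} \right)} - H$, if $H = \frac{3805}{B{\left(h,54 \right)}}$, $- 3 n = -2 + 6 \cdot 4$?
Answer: $\frac{3601}{18} \approx 200.06$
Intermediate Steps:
$n = - \frac{22}{3}$ ($n = - \frac{-2 + 6 \cdot 4}{3} = - \frac{-2 + 24}{3} = \left(- \frac{1}{3}\right) 22 = - \frac{22}{3} \approx -7.3333$)
$R{\left(k,I \right)} = - \frac{22}{3}$
$H = - \frac{3805}{18}$ ($H = \frac{3805}{-18} = 3805 \left(- \frac{1}{18}\right) = - \frac{3805}{18} \approx -211.39$)
$A{\left(4,R{\left(6,-1 \right)} \right)} - H = \left(- \frac{22}{3} - 4\right) - - \frac{3805}{18} = \left(- \frac{22}{3} - 4\right) + \frac{3805}{18} = - \frac{34}{3} + \frac{3805}{18} = \frac{3601}{18}$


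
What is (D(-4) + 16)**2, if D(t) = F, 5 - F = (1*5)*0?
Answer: 441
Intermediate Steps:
F = 5 (F = 5 - 1*5*0 = 5 - 5*0 = 5 - 1*0 = 5 + 0 = 5)
D(t) = 5
(D(-4) + 16)**2 = (5 + 16)**2 = 21**2 = 441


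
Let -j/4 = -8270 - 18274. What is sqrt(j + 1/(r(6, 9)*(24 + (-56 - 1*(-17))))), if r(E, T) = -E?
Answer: sqrt(95558410)/30 ≈ 325.85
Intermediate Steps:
j = 106176 (j = -4*(-8270 - 18274) = -4*(-26544) = 106176)
sqrt(j + 1/(r(6, 9)*(24 + (-56 - 1*(-17))))) = sqrt(106176 + 1/((-1*6)*(24 + (-56 - 1*(-17))))) = sqrt(106176 + 1/(-6*(24 + (-56 + 17)))) = sqrt(106176 + 1/(-6*(24 - 39))) = sqrt(106176 + 1/(-6*(-15))) = sqrt(106176 + 1/90) = sqrt(9555841/90) = sqrt(95558410)/30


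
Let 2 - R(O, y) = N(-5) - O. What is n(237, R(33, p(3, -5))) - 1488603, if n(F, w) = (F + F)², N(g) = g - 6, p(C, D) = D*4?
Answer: -1263927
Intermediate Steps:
p(C, D) = 4*D
N(g) = -6 + g
R(O, y) = 13 + O (R(O, y) = 2 - ((-6 - 5) - O) = 2 - (-11 - O) = 2 + (11 + O) = 13 + O)
n(F, w) = 4*F² (n(F, w) = (2*F)² = 4*F²)
n(237, R(33, p(3, -5))) - 1488603 = 4*237² - 1488603 = 4*56169 - 1488603 = 224676 - 1488603 = -1263927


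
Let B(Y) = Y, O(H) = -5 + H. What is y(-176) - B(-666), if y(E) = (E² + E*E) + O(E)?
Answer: 62437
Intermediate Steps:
y(E) = -5 + E + 2*E² (y(E) = (E² + E*E) + (-5 + E) = (E² + E²) + (-5 + E) = 2*E² + (-5 + E) = -5 + E + 2*E²)
y(-176) - B(-666) = (-5 - 176 + 2*(-176)²) - 1*(-666) = (-5 - 176 + 2*30976) + 666 = (-5 - 176 + 61952) + 666 = 61771 + 666 = 62437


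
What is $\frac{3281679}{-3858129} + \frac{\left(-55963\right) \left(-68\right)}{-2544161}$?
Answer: $- \frac{2559018656195}{1090633481641} \approx -2.3464$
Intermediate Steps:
$\frac{3281679}{-3858129} + \frac{\left(-55963\right) \left(-68\right)}{-2544161} = 3281679 \left(- \frac{1}{3858129}\right) + 3805484 \left(- \frac{1}{2544161}\right) = - \frac{364631}{428681} - \frac{3805484}{2544161} = - \frac{2559018656195}{1090633481641}$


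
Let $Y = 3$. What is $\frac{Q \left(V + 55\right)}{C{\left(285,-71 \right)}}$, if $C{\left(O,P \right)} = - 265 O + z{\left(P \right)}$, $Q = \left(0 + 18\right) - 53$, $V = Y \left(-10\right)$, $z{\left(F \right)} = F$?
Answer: $\frac{875}{75596} \approx 0.011575$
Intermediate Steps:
$V = -30$ ($V = 3 \left(-10\right) = -30$)
$Q = -35$ ($Q = 18 - 53 = -35$)
$C{\left(O,P \right)} = P - 265 O$ ($C{\left(O,P \right)} = - 265 O + P = P - 265 O$)
$\frac{Q \left(V + 55\right)}{C{\left(285,-71 \right)}} = \frac{\left(-35\right) \left(-30 + 55\right)}{-71 - 75525} = \frac{\left(-35\right) 25}{-71 - 75525} = - \frac{875}{-75596} = \left(-875\right) \left(- \frac{1}{75596}\right) = \frac{875}{75596}$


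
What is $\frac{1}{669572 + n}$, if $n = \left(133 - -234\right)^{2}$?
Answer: $\frac{1}{804261} \approx 1.2434 \cdot 10^{-6}$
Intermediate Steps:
$n = 134689$ ($n = \left(133 + 234\right)^{2} = 367^{2} = 134689$)
$\frac{1}{669572 + n} = \frac{1}{669572 + 134689} = \frac{1}{804261}$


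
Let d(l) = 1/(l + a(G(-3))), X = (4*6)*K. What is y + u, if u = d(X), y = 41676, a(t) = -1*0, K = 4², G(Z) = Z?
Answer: 16003585/384 ≈ 41676.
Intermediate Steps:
K = 16
a(t) = 0
X = 384 (X = (4*6)*16 = 24*16 = 384)
d(l) = 1/l (d(l) = 1/(l + 0) = 1/l)
u = 1/384 ≈ 0.0026042
y + u = 41676 + 1/384 = 16003585/384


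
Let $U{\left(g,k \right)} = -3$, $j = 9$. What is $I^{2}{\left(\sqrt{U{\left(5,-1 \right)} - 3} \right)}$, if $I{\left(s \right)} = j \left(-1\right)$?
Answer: $81$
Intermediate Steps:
$I{\left(s \right)} = -9$ ($I{\left(s \right)} = 9 \left(-1\right) = -9$)
$I^{2}{\left(\sqrt{U{\left(5,-1 \right)} - 3} \right)} = \left(-9\right)^{2} = 81$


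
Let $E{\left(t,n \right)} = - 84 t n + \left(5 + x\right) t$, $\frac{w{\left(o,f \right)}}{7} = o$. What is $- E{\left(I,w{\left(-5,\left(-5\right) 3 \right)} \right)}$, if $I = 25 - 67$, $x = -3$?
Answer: $123564$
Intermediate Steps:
$w{\left(o,f \right)} = 7 o$
$I = -42$ ($I = 25 - 67 = -42$)
$E{\left(t,n \right)} = 2 t - 84 n t$ ($E{\left(t,n \right)} = - 84 t n + \left(5 - 3\right) t = - 84 n t + 2 t = 2 t - 84 n t$)
$- E{\left(I,w{\left(-5,\left(-5\right) 3 \right)} \right)} = - 2 \left(-42\right) \left(1 - 42 \cdot 7 \left(-5\right)\right) = - 2 \left(-42\right) \left(1 - -1470\right) = - 2 \left(-42\right) \left(1 + 1470\right) = - 2 \left(-42\right) 1471 = \left(-1\right) \left(-123564\right) = 123564$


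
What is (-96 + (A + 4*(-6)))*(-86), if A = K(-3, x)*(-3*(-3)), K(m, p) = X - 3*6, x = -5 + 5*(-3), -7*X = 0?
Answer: 24252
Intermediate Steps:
X = 0 (X = -⅐*0 = 0)
x = -20 (x = -5 - 15 = -20)
K(m, p) = -18 (K(m, p) = 0 - 3*6 = 0 - 18 = -18)
A = -162 (A = -(-54)*(-3) = -18*9 = -162)
(-96 + (A + 4*(-6)))*(-86) = (-96 + (-162 + 4*(-6)))*(-86) = (-96 + (-162 - 24))*(-86) = (-96 - 186)*(-86) = -282*(-86) = 24252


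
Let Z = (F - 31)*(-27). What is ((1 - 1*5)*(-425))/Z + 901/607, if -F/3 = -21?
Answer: -63359/131112 ≈ -0.48324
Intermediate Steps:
F = 63 (F = -3*(-21) = 63)
Z = -864 (Z = (63 - 31)*(-27) = 32*(-27) = -864)
((1 - 1*5)*(-425))/Z + 901/607 = ((1 - 1*5)*(-425))/(-864) + 901/607 = ((1 - 5)*(-425))*(-1/864) + 901*(1/607) = -4*(-425)*(-1/864) + 901/607 = 1700*(-1/864) + 901/607 = -425/216 + 901/607 = -63359/131112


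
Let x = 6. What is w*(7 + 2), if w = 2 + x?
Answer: 72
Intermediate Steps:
w = 8 (w = 2 + 6 = 8)
w*(7 + 2) = 8*(7 + 2) = 8*9 = 72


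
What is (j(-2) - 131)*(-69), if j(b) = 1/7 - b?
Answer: 62238/7 ≈ 8891.1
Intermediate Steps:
j(b) = ⅐ - b
(j(-2) - 131)*(-69) = ((⅐ - 1*(-2)) - 131)*(-69) = ((⅐ + 2) - 131)*(-69) = (15/7 - 131)*(-69) = -902/7*(-69) = 62238/7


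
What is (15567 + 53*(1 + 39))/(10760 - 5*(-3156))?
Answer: 17687/26540 ≈ 0.66643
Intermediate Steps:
(15567 + 53*(1 + 39))/(10760 - 5*(-3156)) = (15567 + 53*40)/(10760 + 15780) = (15567 + 2120)/26540 = 17687*(1/26540) = 17687/26540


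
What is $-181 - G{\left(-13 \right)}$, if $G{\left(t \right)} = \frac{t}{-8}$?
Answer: $- \frac{1461}{8} \approx -182.63$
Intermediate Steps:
$G{\left(t \right)} = - \frac{t}{8}$ ($G{\left(t \right)} = t \left(- \frac{1}{8}\right) = - \frac{t}{8}$)
$-181 - G{\left(-13 \right)} = -181 - \left(- \frac{1}{8}\right) \left(-13\right) = -181 - \frac{13}{8} = - \frac{1461}{8}$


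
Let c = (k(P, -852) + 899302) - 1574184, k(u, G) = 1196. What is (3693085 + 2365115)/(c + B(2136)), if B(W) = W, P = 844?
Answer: -40388/4477 ≈ -9.0212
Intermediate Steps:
c = -673686 (c = (1196 + 899302) - 1574184 = 900498 - 1574184 = -673686)
(3693085 + 2365115)/(c + B(2136)) = (3693085 + 2365115)/(-673686 + 2136) = 6058200/(-671550) = 6058200*(-1/671550) = -40388/4477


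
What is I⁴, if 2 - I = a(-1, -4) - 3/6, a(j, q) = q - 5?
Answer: 279841/16 ≈ 17490.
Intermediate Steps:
a(j, q) = -5 + q
I = 23/2 (I = 2 - ((-5 - 4) - 3/6) = 2 - (-9 - 3/6) = 2 - (-9 - 1*½) = 2 - (-9 - ½) = 2 - 1*(-19/2) = 2 + 19/2 = 23/2 ≈ 11.500)
I⁴ = (23/2)⁴ = 279841/16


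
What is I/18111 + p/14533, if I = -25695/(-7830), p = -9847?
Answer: -31022690615/45798046362 ≈ -0.67738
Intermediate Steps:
I = 571/174 (I = -25695*(-1/7830) = 571/174 ≈ 3.2816)
I/18111 + p/14533 = (571/174)/18111 - 9847/14533 = (571/174)*(1/18111) - 9847*1/14533 = 571/3151314 - 9847/14533 = -31022690615/45798046362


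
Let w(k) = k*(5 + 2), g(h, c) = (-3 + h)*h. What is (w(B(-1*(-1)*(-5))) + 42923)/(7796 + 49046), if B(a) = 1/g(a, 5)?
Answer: 1716927/2273680 ≈ 0.75513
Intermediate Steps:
g(h, c) = h*(-3 + h)
B(a) = 1/(a*(-3 + a))
w(k) = 7*k (w(k) = k*7 = 7*k)
(w(B(-1*(-1)*(-5))) + 42923)/(7796 + 49046) = (7*(1/(((-1*(-1)*(-5)))*(-3 - 1*(-1)*(-5)))) + 42923)/(7796 + 49046) = (7*(1/(((1*(-5)))*(-3 + 1*(-5)))) + 42923)/56842 = (7*(1/((-5)*(-3 - 5))) + 42923)*(1/56842) = (7*(-1/5/(-8)) + 42923)*(1/56842) = (7*(-1/5*(-1/8)) + 42923)*(1/56842) = (7*(1/40) + 42923)*(1/56842) = (7/40 + 42923)*(1/56842) = (1716927/40)*(1/56842) = 1716927/2273680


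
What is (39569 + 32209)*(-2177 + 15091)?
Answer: 926941092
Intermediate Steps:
(39569 + 32209)*(-2177 + 15091) = 71778*12914 = 926941092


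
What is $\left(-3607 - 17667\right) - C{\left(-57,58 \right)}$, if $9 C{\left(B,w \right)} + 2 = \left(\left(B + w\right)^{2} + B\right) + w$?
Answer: $-21274$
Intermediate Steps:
$C{\left(B,w \right)} = - \frac{2}{9} + \frac{B}{9} + \frac{w}{9} + \frac{\left(B + w\right)^{2}}{9}$ ($C{\left(B,w \right)} = - \frac{2}{9} + \frac{\left(\left(B + w\right)^{2} + B\right) + w}{9} = - \frac{2}{9} + \frac{\left(B + \left(B + w\right)^{2}\right) + w}{9} = - \frac{2}{9} + \frac{B + w + \left(B + w\right)^{2}}{9} = - \frac{2}{9} + \left(\frac{B}{9} + \frac{w}{9} + \frac{\left(B + w\right)^{2}}{9}\right) = - \frac{2}{9} + \frac{B}{9} + \frac{w}{9} + \frac{\left(B + w\right)^{2}}{9}$)
$\left(-3607 - 17667\right) - C{\left(-57,58 \right)} = \left(-3607 - 17667\right) - \left(- \frac{2}{9} + \frac{1}{9} \left(-57\right) + \frac{1}{9} \cdot 58 + \frac{\left(-57 + 58\right)^{2}}{9}\right) = -21274 - \left(- \frac{2}{9} - \frac{19}{3} + \frac{58}{9} + \frac{1^{2}}{9}\right) = -21274 - \left(- \frac{2}{9} - \frac{19}{3} + \frac{58}{9} + \frac{1}{9} \cdot 1\right) = -21274 - \left(- \frac{2}{9} - \frac{19}{3} + \frac{58}{9} + \frac{1}{9}\right) = -21274 - 0 = -21274 + 0 = -21274$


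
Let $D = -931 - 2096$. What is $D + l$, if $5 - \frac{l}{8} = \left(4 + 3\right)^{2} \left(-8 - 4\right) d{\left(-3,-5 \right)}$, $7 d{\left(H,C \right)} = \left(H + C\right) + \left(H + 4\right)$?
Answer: $-7691$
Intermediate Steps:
$D = -3027$ ($D = -931 - 2096 = -3027$)
$d{\left(H,C \right)} = \frac{4}{7} + \frac{C}{7} + \frac{2 H}{7}$ ($d{\left(H,C \right)} = \frac{\left(H + C\right) + \left(H + 4\right)}{7} = \frac{\left(C + H\right) + \left(4 + H\right)}{7} = \frac{4 + C + 2 H}{7} = \frac{4}{7} + \frac{C}{7} + \frac{2 H}{7}$)
$l = -4664$ ($l = 40 - 8 \left(4 + 3\right)^{2} \left(-8 - 4\right) \left(\frac{4}{7} + \frac{1}{7} \left(-5\right) + \frac{2}{7} \left(-3\right)\right) = 40 - 8 \cdot 7^{2} \left(-12\right) \left(\frac{4}{7} - \frac{5}{7} - \frac{6}{7}\right) = 40 - 8 \cdot 49 \left(-12\right) \left(-1\right) = 40 - 8 \left(\left(-588\right) \left(-1\right)\right) = 40 - 4704 = -4664$)
$D + l = -3027 - 4664 = -7691$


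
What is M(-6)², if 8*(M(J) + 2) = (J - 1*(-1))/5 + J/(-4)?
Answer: 961/256 ≈ 3.7539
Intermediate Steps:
M(J) = -79/40 - J/160 (M(J) = -2 + ((J - 1*(-1))/5 + J/(-4))/8 = -2 + ((J + 1)*(⅕) + J*(-¼))/8 = -2 + ((1 + J)*(⅕) - J/4)/8 = -2 + ((⅕ + J/5) - J/4)/8 = -2 + (⅕ - J/20)/8 = -2 + (1/40 - J/160) = -79/40 - J/160)
M(-6)² = (-79/40 - 1/160*(-6))² = (-79/40 + 3/80)² = (-31/16)² = 961/256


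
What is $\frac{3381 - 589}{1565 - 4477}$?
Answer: $- \frac{349}{364} \approx -0.95879$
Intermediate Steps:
$\frac{3381 - 589}{1565 - 4477} = \frac{2792}{-2912} = 2792 \left(- \frac{1}{2912}\right) = - \frac{349}{364}$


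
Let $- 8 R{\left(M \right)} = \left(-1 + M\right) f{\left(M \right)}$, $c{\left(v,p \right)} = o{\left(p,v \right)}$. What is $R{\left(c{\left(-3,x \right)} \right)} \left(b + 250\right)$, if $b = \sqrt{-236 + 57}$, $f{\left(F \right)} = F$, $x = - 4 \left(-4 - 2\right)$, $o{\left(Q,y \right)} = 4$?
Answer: $-375 - \frac{3 i \sqrt{179}}{2} \approx -375.0 - 20.069 i$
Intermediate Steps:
$x = 24$ ($x = \left(-4\right) \left(-6\right) = 24$)
$c{\left(v,p \right)} = 4$
$R{\left(M \right)} = - \frac{M \left(-1 + M\right)}{8}$ ($R{\left(M \right)} = - \frac{\left(-1 + M\right) M}{8} = - \frac{M \left(-1 + M\right)}{8}$)
$b = i \sqrt{179}$ ($b = \sqrt{-179} = i \sqrt{179} \approx 13.379 i$)
$R{\left(c{\left(-3,x \right)} \right)} \left(b + 250\right) = \frac{1}{8} \cdot 4 \left(1 - 4\right) \left(i \sqrt{179} + 250\right) = \frac{1}{8} \cdot 4 \left(1 - 4\right) \left(250 + i \sqrt{179}\right) = \frac{1}{8} \cdot 4 \left(-3\right) \left(250 + i \sqrt{179}\right) = - \frac{3 \left(250 + i \sqrt{179}\right)}{2} = -375 - \frac{3 i \sqrt{179}}{2}$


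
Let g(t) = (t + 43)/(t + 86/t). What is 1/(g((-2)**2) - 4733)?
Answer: -51/241289 ≈ -0.00021136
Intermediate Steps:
g(t) = (43 + t)/(t + 86/t)
1/(g((-2)**2) - 4733) = 1/((-2)**2*(43 + (-2)**2)/(86 + ((-2)**2)**2) - 4733) = 1/(4*(43 + 4)/(86 + 4**2) - 4733) = 1/(4*47/(86 + 16) - 4733) = 1/(4*47/102 - 4733) = 1/(4*(1/102)*47 - 4733) = 1/(94/51 - 4733) = 1/(-241289/51) = -51/241289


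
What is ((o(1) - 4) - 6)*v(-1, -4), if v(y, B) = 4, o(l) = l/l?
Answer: -36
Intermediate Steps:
o(l) = 1
((o(1) - 4) - 6)*v(-1, -4) = ((1 - 4) - 6)*4 = (-3 - 6)*4 = -9*4 = -36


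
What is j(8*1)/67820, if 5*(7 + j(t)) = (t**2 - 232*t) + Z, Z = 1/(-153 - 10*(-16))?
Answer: -3197/593425 ≈ -0.0053874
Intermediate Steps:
Z = 1/7 (Z = 1/(-153 + 160) = 1/7 ≈ 0.14286)
j(t) = -244/35 - 232*t/5 + t**2/5 (j(t) = -7 + ((t**2 - 232*t) + 1/7)/5 = -7 + (1/7 + t**2 - 232*t)/5 = -7 + (1/35 - 232*t/5 + t**2/5) = -244/35 - 232*t/5 + t**2/5)
j(8*1)/67820 = (-244/35 - 1856/5 + (8*1)**2/5)/67820 = (-244/35 - 232/5*8 + (1/5)*8**2)*(1/67820) = (-244/35 - 1856/5 + (1/5)*64)*(1/67820) = (-244/35 - 1856/5 + 64/5)*(1/67820) = -12788/35*1/67820 = -3197/593425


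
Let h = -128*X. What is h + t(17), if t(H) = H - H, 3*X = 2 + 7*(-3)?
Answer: 2432/3 ≈ 810.67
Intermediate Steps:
X = -19/3 (X = (2 + 7*(-3))/3 = (2 - 21)/3 = (⅓)*(-19) = -19/3 ≈ -6.3333)
t(H) = 0
h = 2432/3 (h = -128*(-19/3) = 2432/3 ≈ 810.67)
h + t(17) = 2432/3 + 0 = 2432/3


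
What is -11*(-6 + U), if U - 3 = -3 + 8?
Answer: -22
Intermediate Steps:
U = 8 (U = 3 + (-3 + 8) = 3 + 5 = 8)
-11*(-6 + U) = -11*(-6 + 8) = -11*2 = -22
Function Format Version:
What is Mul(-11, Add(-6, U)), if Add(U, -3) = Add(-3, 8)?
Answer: -22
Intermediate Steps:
U = 8 (U = Add(3, Add(-3, 8)) = Add(3, 5) = 8)
Mul(-11, Add(-6, U)) = Mul(-11, Add(-6, 8)) = Mul(-11, 2) = -22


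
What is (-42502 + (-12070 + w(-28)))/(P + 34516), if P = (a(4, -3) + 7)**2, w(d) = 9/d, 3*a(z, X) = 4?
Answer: -13752225/8715532 ≈ -1.5779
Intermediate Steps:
a(z, X) = 4/3 (a(z, X) = (1/3)*4 = 4/3)
P = 625/9 (P = (4/3 + 7)**2 = (25/3)**2 = 625/9 ≈ 69.444)
(-42502 + (-12070 + w(-28)))/(P + 34516) = (-42502 + (-12070 + 9/(-28)))/(625/9 + 34516) = (-42502 + (-12070 + 9*(-1/28)))/(311269/9) = (-42502 + (-12070 - 9/28))*(9/311269) = (-42502 - 337969/28)*(9/311269) = -1528025/28*9/311269 = -13752225/8715532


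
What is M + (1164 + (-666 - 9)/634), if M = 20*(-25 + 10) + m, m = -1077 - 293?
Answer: -321479/634 ≈ -507.06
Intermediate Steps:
m = -1370
M = -1670 (M = 20*(-25 + 10) - 1370 = 20*(-15) - 1370 = -300 - 1370 = -1670)
M + (1164 + (-666 - 9)/634) = -1670 + (1164 + (-666 - 9)/634) = -1670 + (1164 - 675*1/634) = -1670 + (1164 - 675/634) = -1670 + 737301/634 = -321479/634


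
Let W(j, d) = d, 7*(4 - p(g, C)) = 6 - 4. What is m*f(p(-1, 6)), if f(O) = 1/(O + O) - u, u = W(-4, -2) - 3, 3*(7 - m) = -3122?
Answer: 279727/52 ≈ 5379.4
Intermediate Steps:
p(g, C) = 26/7 (p(g, C) = 4 - (6 - 4)/7 = 4 - ⅐*2 = 4 - 2/7 = 26/7)
m = 3143/3 (m = 7 - ⅓*(-3122) = 7 + 3122/3 = 3143/3 ≈ 1047.7)
u = -5 (u = -2 - 3 = -5)
f(O) = 5 + 1/(2*O) (f(O) = 1/(O + O) - 1*(-5) = 1/(2*O) + 5 = 5 + 1/(2*O))
m*f(p(-1, 6)) = 3143*(5 + 1/(2*(26/7)))/3 = 3143*(5 + (½)*(7/26))/3 = 3143*(5 + 7/52)/3 = (3143/3)*(267/52) = 279727/52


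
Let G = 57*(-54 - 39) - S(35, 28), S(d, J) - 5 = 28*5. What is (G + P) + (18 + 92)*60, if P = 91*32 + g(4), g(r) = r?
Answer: 4070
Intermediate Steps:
S(d, J) = 145 (S(d, J) = 5 + 28*5 = 5 + 140 = 145)
P = 2916 (P = 91*32 + 4 = 2912 + 4 = 2916)
G = -5446 (G = 57*(-54 - 39) - 1*145 = 57*(-93) - 145 = -5301 - 145 = -5446)
(G + P) + (18 + 92)*60 = (-5446 + 2916) + (18 + 92)*60 = -2530 + 110*60 = -2530 + 6600 = 4070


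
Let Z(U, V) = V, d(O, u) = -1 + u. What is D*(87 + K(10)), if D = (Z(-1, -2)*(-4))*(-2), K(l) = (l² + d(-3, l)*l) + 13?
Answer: -4640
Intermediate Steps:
K(l) = 13 + l² + l*(-1 + l) (K(l) = (l² + (-1 + l)*l) + 13 = (l² + l*(-1 + l)) + 13 = 13 + l² + l*(-1 + l))
D = -16 (D = -2*(-4)*(-2) = 8*(-2) = -16)
D*(87 + K(10)) = -16*(87 + (13 - 1*10 + 2*10²)) = -16*(87 + (13 - 10 + 2*100)) = -16*(87 + (13 - 10 + 200)) = -16*(87 + 203) = -16*290 = -4640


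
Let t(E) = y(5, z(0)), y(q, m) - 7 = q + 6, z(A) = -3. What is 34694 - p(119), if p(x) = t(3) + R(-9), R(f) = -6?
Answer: 34682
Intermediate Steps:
y(q, m) = 13 + q (y(q, m) = 7 + (q + 6) = 7 + (6 + q) = 13 + q)
t(E) = 18 (t(E) = 13 + 5 = 18)
p(x) = 12 (p(x) = 18 - 6 = 12)
34694 - p(119) = 34694 - 1*12 = 34694 - 12 = 34682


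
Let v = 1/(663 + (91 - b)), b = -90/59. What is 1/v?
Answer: 44576/59 ≈ 755.53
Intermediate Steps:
b = -90/59 (b = -90*1/59 = -90/59 ≈ -1.5254)
v = 59/44576 (v = 1/(663 + (91 - 1*(-90/59))) = 1/(663 + (91 + 90/59)) = 1/(663 + 5459/59) = 1/(44576/59) = 59/44576 ≈ 0.0013236)
1/v = 1/(59/44576) = 44576/59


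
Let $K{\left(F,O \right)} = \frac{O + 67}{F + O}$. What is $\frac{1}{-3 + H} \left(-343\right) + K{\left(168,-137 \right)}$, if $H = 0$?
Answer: $\frac{10423}{93} \approx 112.08$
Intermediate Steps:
$K{\left(F,O \right)} = \frac{67 + O}{F + O}$
$\frac{1}{-3 + H} \left(-343\right) + K{\left(168,-137 \right)} = \frac{1}{-3 + 0} \left(-343\right) + \frac{67 - 137}{168 - 137} = \frac{1}{-3} \left(-343\right) + \frac{1}{31} \left(-70\right) = \left(- \frac{1}{3}\right) \left(-343\right) + \frac{1}{31} \left(-70\right) = \frac{343}{3} - \frac{70}{31} = \frac{10423}{93}$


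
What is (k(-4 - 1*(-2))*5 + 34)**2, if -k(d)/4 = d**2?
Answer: 2116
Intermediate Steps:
k(d) = -4*d**2
(k(-4 - 1*(-2))*5 + 34)**2 = (-4*(-4 - 1*(-2))**2*5 + 34)**2 = (-4*(-4 + 2)**2*5 + 34)**2 = (-4*(-2)**2*5 + 34)**2 = (-4*4*5 + 34)**2 = (-16*5 + 34)**2 = (-80 + 34)**2 = (-46)**2 = 2116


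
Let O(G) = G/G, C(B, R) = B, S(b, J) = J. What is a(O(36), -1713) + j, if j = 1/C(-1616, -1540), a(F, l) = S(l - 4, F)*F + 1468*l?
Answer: -4063727729/1616 ≈ -2.5147e+6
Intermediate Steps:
O(G) = 1
a(F, l) = F**2 + 1468*l (a(F, l) = F*F + 1468*l = F**2 + 1468*l)
j = -1/1616 (j = 1/(-1616) = -1/1616 ≈ -0.00061881)
a(O(36), -1713) + j = (1**2 + 1468*(-1713)) - 1/1616 = (1 - 2514684) - 1/1616 = -2514683 - 1/1616 = -4063727729/1616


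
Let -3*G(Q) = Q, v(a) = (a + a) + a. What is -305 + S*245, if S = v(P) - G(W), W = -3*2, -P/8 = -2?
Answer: 10965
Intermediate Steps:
P = 16 (P = -8*(-2) = 16)
v(a) = 3*a (v(a) = 2*a + a = 3*a)
W = -6
G(Q) = -Q/3
S = 46 (S = 3*16 - (-1)*(-6)/3 = 48 - 1*2 = 48 - 2 = 46)
-305 + S*245 = -305 + 46*245 = -305 + 11270 = 10965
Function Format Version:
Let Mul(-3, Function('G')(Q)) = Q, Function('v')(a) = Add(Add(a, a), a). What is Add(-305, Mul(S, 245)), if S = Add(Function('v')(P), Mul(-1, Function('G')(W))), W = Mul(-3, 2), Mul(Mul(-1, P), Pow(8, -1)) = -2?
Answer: 10965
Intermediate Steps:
P = 16 (P = Mul(-8, -2) = 16)
Function('v')(a) = Mul(3, a) (Function('v')(a) = Add(Mul(2, a), a) = Mul(3, a))
W = -6
Function('G')(Q) = Mul(Rational(-1, 3), Q)
S = 46 (S = Add(Mul(3, 16), Mul(-1, Mul(Rational(-1, 3), -6))) = Add(48, Mul(-1, 2)) = Add(48, -2) = 46)
Add(-305, Mul(S, 245)) = Add(-305, Mul(46, 245)) = Add(-305, 11270) = 10965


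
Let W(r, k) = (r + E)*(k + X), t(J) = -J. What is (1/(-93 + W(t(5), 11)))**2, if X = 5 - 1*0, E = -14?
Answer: 1/157609 ≈ 6.3448e-6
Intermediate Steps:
X = 5 (X = 5 + 0 = 5)
W(r, k) = (-14 + r)*(5 + k) (W(r, k) = (r - 14)*(k + 5) = (-14 + r)*(5 + k))
(1/(-93 + W(t(5), 11)))**2 = (1/(-93 + (-70 - 14*11 + 5*(-1*5) + 11*(-1*5))))**2 = (1/(-93 + (-70 - 154 + 5*(-5) + 11*(-5))))**2 = (1/(-93 + (-70 - 154 - 25 - 55)))**2 = (1/(-93 - 304))**2 = (1/(-397))**2 = (-1/397)**2 = 1/157609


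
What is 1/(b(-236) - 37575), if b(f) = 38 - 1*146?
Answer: -1/37683 ≈ -2.6537e-5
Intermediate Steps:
b(f) = -108 (b(f) = 38 - 146 = -108)
1/(b(-236) - 37575) = 1/(-108 - 37575) = 1/(-37683) = -1/37683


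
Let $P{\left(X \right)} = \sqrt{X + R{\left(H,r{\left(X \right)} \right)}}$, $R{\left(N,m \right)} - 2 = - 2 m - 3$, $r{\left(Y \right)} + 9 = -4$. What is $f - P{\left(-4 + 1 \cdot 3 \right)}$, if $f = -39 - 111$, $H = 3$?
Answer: $-150 - 2 \sqrt{6} \approx -154.9$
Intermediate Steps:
$r{\left(Y \right)} = -13$ ($r{\left(Y \right)} = -9 - 4 = -13$)
$R{\left(N,m \right)} = -1 - 2 m$ ($R{\left(N,m \right)} = 2 - \left(3 + 2 m\right) = -1 - 2 m$)
$P{\left(X \right)} = \sqrt{25 + X}$ ($P{\left(X \right)} = \sqrt{X - -25} = \sqrt{X + \left(-1 + 26\right)} = \sqrt{X + 25} = \sqrt{25 + X}$)
$f = -150$ ($f = -39 - 111 = -150$)
$f - P{\left(-4 + 1 \cdot 3 \right)} = -150 - \sqrt{25 + \left(-4 + 1 \cdot 3\right)} = -150 - \sqrt{25 + \left(-4 + 3\right)} = -150 - \sqrt{25 - 1} = -150 - \sqrt{24} = -150 - 2 \sqrt{6}$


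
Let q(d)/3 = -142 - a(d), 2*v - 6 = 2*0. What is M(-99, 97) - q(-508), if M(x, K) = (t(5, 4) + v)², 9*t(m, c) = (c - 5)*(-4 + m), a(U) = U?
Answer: -88262/81 ≈ -1089.7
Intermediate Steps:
t(m, c) = (-5 + c)*(-4 + m)/9 (t(m, c) = ((c - 5)*(-4 + m))/9 = ((-5 + c)*(-4 + m))/9 = (-5 + c)*(-4 + m)/9)
v = 3 (v = 3 + (2*0)/2 = 3 + (½)*0 = 3 + 0 = 3)
q(d) = -426 - 3*d (q(d) = 3*(-142 - d) = -426 - 3*d)
M(x, K) = 676/81 (M(x, K) = ((20/9 - 5/9*5 - 4/9*4 + (⅑)*4*5) + 3)² = ((20/9 - 25/9 - 16/9 + 20/9) + 3)² = (-⅑ + 3)² = (26/9)² = 676/81)
M(-99, 97) - q(-508) = 676/81 - (-426 - 3*(-508)) = 676/81 - (-426 + 1524) = 676/81 - 1*1098 = 676/81 - 1098 = -88262/81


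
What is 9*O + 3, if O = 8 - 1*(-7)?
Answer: 138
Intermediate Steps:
O = 15 (O = 8 + 7 = 15)
9*O + 3 = 9*15 + 3 = 135 + 3 = 138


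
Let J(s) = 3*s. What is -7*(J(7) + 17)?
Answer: -266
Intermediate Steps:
-7*(J(7) + 17) = -7*(3*7 + 17) = -7*(21 + 17) = -7*38 = -266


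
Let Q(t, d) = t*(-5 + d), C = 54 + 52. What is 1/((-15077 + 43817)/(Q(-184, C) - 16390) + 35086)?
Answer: 5829/204511504 ≈ 2.8502e-5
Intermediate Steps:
C = 106
1/((-15077 + 43817)/(Q(-184, C) - 16390) + 35086) = 1/((-15077 + 43817)/(-184*(-5 + 106) - 16390) + 35086) = 1/(28740/(-184*101 - 16390) + 35086) = 1/(28740/(-18584 - 16390) + 35086) = 1/(28740/(-34974) + 35086) = 1/(28740*(-1/34974) + 35086) = 1/(-4790/5829 + 35086) = 1/(204511504/5829) = 5829/204511504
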